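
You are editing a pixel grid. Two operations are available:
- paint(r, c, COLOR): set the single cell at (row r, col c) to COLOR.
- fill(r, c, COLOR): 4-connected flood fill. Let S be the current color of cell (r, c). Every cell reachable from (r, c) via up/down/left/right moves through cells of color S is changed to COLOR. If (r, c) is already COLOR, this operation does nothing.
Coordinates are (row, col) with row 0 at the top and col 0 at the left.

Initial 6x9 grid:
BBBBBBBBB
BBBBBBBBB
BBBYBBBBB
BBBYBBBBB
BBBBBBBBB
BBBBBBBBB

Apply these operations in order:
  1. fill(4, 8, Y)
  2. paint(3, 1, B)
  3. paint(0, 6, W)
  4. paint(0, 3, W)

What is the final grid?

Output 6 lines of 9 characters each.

After op 1 fill(4,8,Y) [52 cells changed]:
YYYYYYYYY
YYYYYYYYY
YYYYYYYYY
YYYYYYYYY
YYYYYYYYY
YYYYYYYYY
After op 2 paint(3,1,B):
YYYYYYYYY
YYYYYYYYY
YYYYYYYYY
YBYYYYYYY
YYYYYYYYY
YYYYYYYYY
After op 3 paint(0,6,W):
YYYYYYWYY
YYYYYYYYY
YYYYYYYYY
YBYYYYYYY
YYYYYYYYY
YYYYYYYYY
After op 4 paint(0,3,W):
YYYWYYWYY
YYYYYYYYY
YYYYYYYYY
YBYYYYYYY
YYYYYYYYY
YYYYYYYYY

Answer: YYYWYYWYY
YYYYYYYYY
YYYYYYYYY
YBYYYYYYY
YYYYYYYYY
YYYYYYYYY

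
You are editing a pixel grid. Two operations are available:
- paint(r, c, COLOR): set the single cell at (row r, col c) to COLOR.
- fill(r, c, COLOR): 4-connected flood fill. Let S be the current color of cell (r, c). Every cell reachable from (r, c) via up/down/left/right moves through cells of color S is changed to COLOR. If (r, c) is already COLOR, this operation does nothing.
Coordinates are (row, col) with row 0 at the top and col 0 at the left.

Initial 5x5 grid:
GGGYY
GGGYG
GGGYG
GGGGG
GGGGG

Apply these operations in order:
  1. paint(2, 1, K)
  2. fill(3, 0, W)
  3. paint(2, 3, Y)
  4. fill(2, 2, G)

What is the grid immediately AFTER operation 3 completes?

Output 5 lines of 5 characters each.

Answer: WWWYY
WWWYW
WKWYW
WWWWW
WWWWW

Derivation:
After op 1 paint(2,1,K):
GGGYY
GGGYG
GKGYG
GGGGG
GGGGG
After op 2 fill(3,0,W) [20 cells changed]:
WWWYY
WWWYW
WKWYW
WWWWW
WWWWW
After op 3 paint(2,3,Y):
WWWYY
WWWYW
WKWYW
WWWWW
WWWWW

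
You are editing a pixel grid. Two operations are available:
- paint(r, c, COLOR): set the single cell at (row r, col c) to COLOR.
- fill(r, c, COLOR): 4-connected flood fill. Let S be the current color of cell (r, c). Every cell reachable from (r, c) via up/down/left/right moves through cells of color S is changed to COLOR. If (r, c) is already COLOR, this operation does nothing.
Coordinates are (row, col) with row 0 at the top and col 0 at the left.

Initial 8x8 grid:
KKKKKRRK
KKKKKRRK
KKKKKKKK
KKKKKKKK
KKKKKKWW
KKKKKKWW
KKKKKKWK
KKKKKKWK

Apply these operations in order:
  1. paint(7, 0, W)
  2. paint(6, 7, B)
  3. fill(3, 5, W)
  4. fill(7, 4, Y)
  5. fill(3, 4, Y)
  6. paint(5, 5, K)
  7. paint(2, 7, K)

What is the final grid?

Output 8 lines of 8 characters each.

After op 1 paint(7,0,W):
KKKKKRRK
KKKKKRRK
KKKKKKKK
KKKKKKKK
KKKKKKWW
KKKKKKWW
KKKKKKWK
WKKKKKWK
After op 2 paint(6,7,B):
KKKKKRRK
KKKKKRRK
KKKKKKKK
KKKKKKKK
KKKKKKWW
KKKKKKWW
KKKKKKWB
WKKKKKWK
After op 3 fill(3,5,W) [51 cells changed]:
WWWWWRRW
WWWWWRRW
WWWWWWWW
WWWWWWWW
WWWWWWWW
WWWWWWWW
WWWWWWWB
WWWWWWWK
After op 4 fill(7,4,Y) [58 cells changed]:
YYYYYRRY
YYYYYRRY
YYYYYYYY
YYYYYYYY
YYYYYYYY
YYYYYYYY
YYYYYYYB
YYYYYYYK
After op 5 fill(3,4,Y) [0 cells changed]:
YYYYYRRY
YYYYYRRY
YYYYYYYY
YYYYYYYY
YYYYYYYY
YYYYYYYY
YYYYYYYB
YYYYYYYK
After op 6 paint(5,5,K):
YYYYYRRY
YYYYYRRY
YYYYYYYY
YYYYYYYY
YYYYYYYY
YYYYYKYY
YYYYYYYB
YYYYYYYK
After op 7 paint(2,7,K):
YYYYYRRY
YYYYYRRY
YYYYYYYK
YYYYYYYY
YYYYYYYY
YYYYYKYY
YYYYYYYB
YYYYYYYK

Answer: YYYYYRRY
YYYYYRRY
YYYYYYYK
YYYYYYYY
YYYYYYYY
YYYYYKYY
YYYYYYYB
YYYYYYYK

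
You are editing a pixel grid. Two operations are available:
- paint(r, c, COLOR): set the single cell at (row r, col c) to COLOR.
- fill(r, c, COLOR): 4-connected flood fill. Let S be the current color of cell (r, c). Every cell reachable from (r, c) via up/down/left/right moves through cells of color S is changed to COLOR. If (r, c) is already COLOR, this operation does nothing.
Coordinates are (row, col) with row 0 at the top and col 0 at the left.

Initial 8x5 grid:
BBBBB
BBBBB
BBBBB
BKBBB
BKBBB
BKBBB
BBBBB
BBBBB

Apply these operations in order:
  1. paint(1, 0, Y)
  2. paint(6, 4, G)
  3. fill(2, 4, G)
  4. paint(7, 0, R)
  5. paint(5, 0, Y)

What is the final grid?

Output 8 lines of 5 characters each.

After op 1 paint(1,0,Y):
BBBBB
YBBBB
BBBBB
BKBBB
BKBBB
BKBBB
BBBBB
BBBBB
After op 2 paint(6,4,G):
BBBBB
YBBBB
BBBBB
BKBBB
BKBBB
BKBBB
BBBBG
BBBBB
After op 3 fill(2,4,G) [35 cells changed]:
GGGGG
YGGGG
GGGGG
GKGGG
GKGGG
GKGGG
GGGGG
GGGGG
After op 4 paint(7,0,R):
GGGGG
YGGGG
GGGGG
GKGGG
GKGGG
GKGGG
GGGGG
RGGGG
After op 5 paint(5,0,Y):
GGGGG
YGGGG
GGGGG
GKGGG
GKGGG
YKGGG
GGGGG
RGGGG

Answer: GGGGG
YGGGG
GGGGG
GKGGG
GKGGG
YKGGG
GGGGG
RGGGG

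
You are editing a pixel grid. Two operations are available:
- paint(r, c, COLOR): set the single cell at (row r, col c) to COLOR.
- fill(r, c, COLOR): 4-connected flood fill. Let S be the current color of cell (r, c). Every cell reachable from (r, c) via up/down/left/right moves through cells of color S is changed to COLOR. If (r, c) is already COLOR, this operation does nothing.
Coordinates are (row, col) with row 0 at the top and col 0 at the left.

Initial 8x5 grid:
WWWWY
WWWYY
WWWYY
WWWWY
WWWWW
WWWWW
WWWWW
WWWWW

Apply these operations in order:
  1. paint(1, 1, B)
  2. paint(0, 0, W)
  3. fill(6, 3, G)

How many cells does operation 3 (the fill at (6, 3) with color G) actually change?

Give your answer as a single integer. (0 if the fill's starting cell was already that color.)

After op 1 paint(1,1,B):
WWWWY
WBWYY
WWWYY
WWWWY
WWWWW
WWWWW
WWWWW
WWWWW
After op 2 paint(0,0,W):
WWWWY
WBWYY
WWWYY
WWWWY
WWWWW
WWWWW
WWWWW
WWWWW
After op 3 fill(6,3,G) [33 cells changed]:
GGGGY
GBGYY
GGGYY
GGGGY
GGGGG
GGGGG
GGGGG
GGGGG

Answer: 33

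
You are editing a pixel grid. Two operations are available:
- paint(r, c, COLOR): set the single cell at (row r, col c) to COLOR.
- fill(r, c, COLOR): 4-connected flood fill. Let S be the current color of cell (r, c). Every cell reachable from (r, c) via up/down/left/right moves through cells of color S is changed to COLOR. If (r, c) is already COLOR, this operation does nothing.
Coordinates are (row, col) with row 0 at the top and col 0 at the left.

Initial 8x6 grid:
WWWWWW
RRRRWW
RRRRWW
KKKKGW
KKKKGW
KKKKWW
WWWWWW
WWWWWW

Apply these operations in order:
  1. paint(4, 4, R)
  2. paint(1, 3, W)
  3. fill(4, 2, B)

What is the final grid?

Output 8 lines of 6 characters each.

Answer: WWWWWW
RRRWWW
RRRRWW
BBBBGW
BBBBRW
BBBBWW
WWWWWW
WWWWWW

Derivation:
After op 1 paint(4,4,R):
WWWWWW
RRRRWW
RRRRWW
KKKKGW
KKKKRW
KKKKWW
WWWWWW
WWWWWW
After op 2 paint(1,3,W):
WWWWWW
RRRWWW
RRRRWW
KKKKGW
KKKKRW
KKKKWW
WWWWWW
WWWWWW
After op 3 fill(4,2,B) [12 cells changed]:
WWWWWW
RRRWWW
RRRRWW
BBBBGW
BBBBRW
BBBBWW
WWWWWW
WWWWWW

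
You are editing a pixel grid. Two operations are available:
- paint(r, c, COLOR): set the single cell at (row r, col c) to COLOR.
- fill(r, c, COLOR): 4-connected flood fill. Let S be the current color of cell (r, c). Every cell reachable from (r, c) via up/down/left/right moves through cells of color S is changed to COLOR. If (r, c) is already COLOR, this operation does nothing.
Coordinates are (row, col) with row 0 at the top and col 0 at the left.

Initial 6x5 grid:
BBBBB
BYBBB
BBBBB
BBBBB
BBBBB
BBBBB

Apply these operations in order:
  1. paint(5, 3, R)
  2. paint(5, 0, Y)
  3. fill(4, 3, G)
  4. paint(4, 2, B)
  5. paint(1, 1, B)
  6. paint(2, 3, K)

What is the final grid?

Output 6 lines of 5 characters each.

After op 1 paint(5,3,R):
BBBBB
BYBBB
BBBBB
BBBBB
BBBBB
BBBRB
After op 2 paint(5,0,Y):
BBBBB
BYBBB
BBBBB
BBBBB
BBBBB
YBBRB
After op 3 fill(4,3,G) [27 cells changed]:
GGGGG
GYGGG
GGGGG
GGGGG
GGGGG
YGGRG
After op 4 paint(4,2,B):
GGGGG
GYGGG
GGGGG
GGGGG
GGBGG
YGGRG
After op 5 paint(1,1,B):
GGGGG
GBGGG
GGGGG
GGGGG
GGBGG
YGGRG
After op 6 paint(2,3,K):
GGGGG
GBGGG
GGGKG
GGGGG
GGBGG
YGGRG

Answer: GGGGG
GBGGG
GGGKG
GGGGG
GGBGG
YGGRG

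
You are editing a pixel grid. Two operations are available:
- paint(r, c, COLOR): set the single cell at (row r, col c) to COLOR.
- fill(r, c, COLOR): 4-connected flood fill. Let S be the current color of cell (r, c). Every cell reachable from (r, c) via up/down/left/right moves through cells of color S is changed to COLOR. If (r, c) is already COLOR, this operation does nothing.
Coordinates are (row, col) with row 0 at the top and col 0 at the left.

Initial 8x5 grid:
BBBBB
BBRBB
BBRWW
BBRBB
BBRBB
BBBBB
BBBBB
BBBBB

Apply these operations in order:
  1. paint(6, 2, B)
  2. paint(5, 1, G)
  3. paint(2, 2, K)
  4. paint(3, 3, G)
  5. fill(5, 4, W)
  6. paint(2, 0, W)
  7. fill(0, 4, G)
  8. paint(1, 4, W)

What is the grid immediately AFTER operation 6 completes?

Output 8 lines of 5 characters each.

Answer: WWWWW
WWRWW
WWKWW
WWRGW
WWRWW
WGWWW
WWWWW
WWWWW

Derivation:
After op 1 paint(6,2,B):
BBBBB
BBRBB
BBRWW
BBRBB
BBRBB
BBBBB
BBBBB
BBBBB
After op 2 paint(5,1,G):
BBBBB
BBRBB
BBRWW
BBRBB
BBRBB
BGBBB
BBBBB
BBBBB
After op 3 paint(2,2,K):
BBBBB
BBRBB
BBKWW
BBRBB
BBRBB
BGBBB
BBBBB
BBBBB
After op 4 paint(3,3,G):
BBBBB
BBRBB
BBKWW
BBRGB
BBRBB
BGBBB
BBBBB
BBBBB
After op 5 fill(5,4,W) [32 cells changed]:
WWWWW
WWRWW
WWKWW
WWRGW
WWRWW
WGWWW
WWWWW
WWWWW
After op 6 paint(2,0,W):
WWWWW
WWRWW
WWKWW
WWRGW
WWRWW
WGWWW
WWWWW
WWWWW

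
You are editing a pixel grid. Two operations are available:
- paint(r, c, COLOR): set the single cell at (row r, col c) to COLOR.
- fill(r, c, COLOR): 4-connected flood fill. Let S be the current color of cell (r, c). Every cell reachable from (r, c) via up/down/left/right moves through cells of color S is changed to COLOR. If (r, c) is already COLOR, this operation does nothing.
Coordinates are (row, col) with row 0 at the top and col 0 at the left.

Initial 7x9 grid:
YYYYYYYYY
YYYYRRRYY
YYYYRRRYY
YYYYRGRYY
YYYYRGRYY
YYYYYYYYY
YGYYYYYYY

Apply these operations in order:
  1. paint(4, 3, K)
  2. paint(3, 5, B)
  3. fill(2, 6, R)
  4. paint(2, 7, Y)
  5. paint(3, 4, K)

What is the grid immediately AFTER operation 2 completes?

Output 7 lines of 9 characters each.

Answer: YYYYYYYYY
YYYYRRRYY
YYYYRRRYY
YYYYRBRYY
YYYKRGRYY
YYYYYYYYY
YGYYYYYYY

Derivation:
After op 1 paint(4,3,K):
YYYYYYYYY
YYYYRRRYY
YYYYRRRYY
YYYYRGRYY
YYYKRGRYY
YYYYYYYYY
YGYYYYYYY
After op 2 paint(3,5,B):
YYYYYYYYY
YYYYRRRYY
YYYYRRRYY
YYYYRBRYY
YYYKRGRYY
YYYYYYYYY
YGYYYYYYY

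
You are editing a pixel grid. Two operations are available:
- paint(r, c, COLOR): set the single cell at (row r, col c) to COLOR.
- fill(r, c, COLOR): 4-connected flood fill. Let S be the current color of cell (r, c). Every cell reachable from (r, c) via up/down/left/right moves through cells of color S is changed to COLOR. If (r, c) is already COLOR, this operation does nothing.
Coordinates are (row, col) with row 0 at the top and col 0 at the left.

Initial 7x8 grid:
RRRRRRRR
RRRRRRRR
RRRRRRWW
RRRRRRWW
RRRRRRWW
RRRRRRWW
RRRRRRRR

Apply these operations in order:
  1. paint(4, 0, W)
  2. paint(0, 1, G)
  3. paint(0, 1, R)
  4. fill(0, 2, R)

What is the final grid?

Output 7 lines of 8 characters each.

Answer: RRRRRRRR
RRRRRRRR
RRRRRRWW
RRRRRRWW
WRRRRRWW
RRRRRRWW
RRRRRRRR

Derivation:
After op 1 paint(4,0,W):
RRRRRRRR
RRRRRRRR
RRRRRRWW
RRRRRRWW
WRRRRRWW
RRRRRRWW
RRRRRRRR
After op 2 paint(0,1,G):
RGRRRRRR
RRRRRRRR
RRRRRRWW
RRRRRRWW
WRRRRRWW
RRRRRRWW
RRRRRRRR
After op 3 paint(0,1,R):
RRRRRRRR
RRRRRRRR
RRRRRRWW
RRRRRRWW
WRRRRRWW
RRRRRRWW
RRRRRRRR
After op 4 fill(0,2,R) [0 cells changed]:
RRRRRRRR
RRRRRRRR
RRRRRRWW
RRRRRRWW
WRRRRRWW
RRRRRRWW
RRRRRRRR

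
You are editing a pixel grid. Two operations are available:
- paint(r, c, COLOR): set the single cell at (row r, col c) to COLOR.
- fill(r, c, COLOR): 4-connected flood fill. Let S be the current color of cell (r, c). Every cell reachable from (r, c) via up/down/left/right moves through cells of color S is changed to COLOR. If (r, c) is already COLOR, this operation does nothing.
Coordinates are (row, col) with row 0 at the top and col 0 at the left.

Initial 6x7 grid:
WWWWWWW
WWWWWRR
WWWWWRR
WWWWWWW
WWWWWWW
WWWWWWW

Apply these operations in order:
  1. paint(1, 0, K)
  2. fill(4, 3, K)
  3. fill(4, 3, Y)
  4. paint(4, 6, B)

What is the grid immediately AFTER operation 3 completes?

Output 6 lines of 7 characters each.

After op 1 paint(1,0,K):
WWWWWWW
KWWWWRR
WWWWWRR
WWWWWWW
WWWWWWW
WWWWWWW
After op 2 fill(4,3,K) [37 cells changed]:
KKKKKKK
KKKKKRR
KKKKKRR
KKKKKKK
KKKKKKK
KKKKKKK
After op 3 fill(4,3,Y) [38 cells changed]:
YYYYYYY
YYYYYRR
YYYYYRR
YYYYYYY
YYYYYYY
YYYYYYY

Answer: YYYYYYY
YYYYYRR
YYYYYRR
YYYYYYY
YYYYYYY
YYYYYYY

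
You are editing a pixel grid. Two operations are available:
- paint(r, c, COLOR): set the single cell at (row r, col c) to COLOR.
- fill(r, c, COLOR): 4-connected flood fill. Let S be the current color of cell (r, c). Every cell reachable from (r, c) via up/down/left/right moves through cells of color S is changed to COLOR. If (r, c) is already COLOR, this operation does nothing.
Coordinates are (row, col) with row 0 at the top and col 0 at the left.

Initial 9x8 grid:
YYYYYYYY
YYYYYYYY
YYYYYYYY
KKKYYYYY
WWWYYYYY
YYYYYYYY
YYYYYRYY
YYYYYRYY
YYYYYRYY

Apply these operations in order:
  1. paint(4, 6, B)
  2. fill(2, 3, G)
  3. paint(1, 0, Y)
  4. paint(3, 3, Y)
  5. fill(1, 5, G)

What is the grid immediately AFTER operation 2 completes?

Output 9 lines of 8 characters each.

After op 1 paint(4,6,B):
YYYYYYYY
YYYYYYYY
YYYYYYYY
KKKYYYYY
WWWYYYBY
YYYYYYYY
YYYYYRYY
YYYYYRYY
YYYYYRYY
After op 2 fill(2,3,G) [62 cells changed]:
GGGGGGGG
GGGGGGGG
GGGGGGGG
KKKGGGGG
WWWGGGBG
GGGGGGGG
GGGGGRGG
GGGGGRGG
GGGGGRGG

Answer: GGGGGGGG
GGGGGGGG
GGGGGGGG
KKKGGGGG
WWWGGGBG
GGGGGGGG
GGGGGRGG
GGGGGRGG
GGGGGRGG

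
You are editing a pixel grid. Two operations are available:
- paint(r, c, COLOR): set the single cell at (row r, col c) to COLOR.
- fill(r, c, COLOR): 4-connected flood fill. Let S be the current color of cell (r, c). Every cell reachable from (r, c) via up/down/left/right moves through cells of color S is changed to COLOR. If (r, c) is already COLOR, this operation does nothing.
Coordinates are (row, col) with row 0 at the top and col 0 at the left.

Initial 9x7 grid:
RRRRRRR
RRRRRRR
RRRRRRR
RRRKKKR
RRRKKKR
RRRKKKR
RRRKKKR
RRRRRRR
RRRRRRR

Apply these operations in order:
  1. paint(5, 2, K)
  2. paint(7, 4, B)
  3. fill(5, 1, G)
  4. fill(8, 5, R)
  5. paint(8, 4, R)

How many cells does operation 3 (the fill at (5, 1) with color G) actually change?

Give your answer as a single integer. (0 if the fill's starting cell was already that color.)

Answer: 49

Derivation:
After op 1 paint(5,2,K):
RRRRRRR
RRRRRRR
RRRRRRR
RRRKKKR
RRRKKKR
RRKKKKR
RRRKKKR
RRRRRRR
RRRRRRR
After op 2 paint(7,4,B):
RRRRRRR
RRRRRRR
RRRRRRR
RRRKKKR
RRRKKKR
RRKKKKR
RRRKKKR
RRRRBRR
RRRRRRR
After op 3 fill(5,1,G) [49 cells changed]:
GGGGGGG
GGGGGGG
GGGGGGG
GGGKKKG
GGGKKKG
GGKKKKG
GGGKKKG
GGGGBGG
GGGGGGG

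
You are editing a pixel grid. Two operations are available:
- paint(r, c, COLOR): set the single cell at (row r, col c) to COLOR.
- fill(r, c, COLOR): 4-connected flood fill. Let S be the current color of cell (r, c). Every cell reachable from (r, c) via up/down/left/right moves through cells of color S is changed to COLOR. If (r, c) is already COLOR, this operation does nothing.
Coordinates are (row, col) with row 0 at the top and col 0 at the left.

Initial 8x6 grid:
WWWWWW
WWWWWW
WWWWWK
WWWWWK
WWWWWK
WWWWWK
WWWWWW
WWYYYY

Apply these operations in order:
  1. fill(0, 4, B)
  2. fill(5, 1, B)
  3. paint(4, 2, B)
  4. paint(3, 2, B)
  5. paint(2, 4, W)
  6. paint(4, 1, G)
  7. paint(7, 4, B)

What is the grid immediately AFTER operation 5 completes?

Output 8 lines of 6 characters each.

Answer: BBBBBB
BBBBBB
BBBBWK
BBBBBK
BBBBBK
BBBBBK
BBBBBB
BBYYYY

Derivation:
After op 1 fill(0,4,B) [40 cells changed]:
BBBBBB
BBBBBB
BBBBBK
BBBBBK
BBBBBK
BBBBBK
BBBBBB
BBYYYY
After op 2 fill(5,1,B) [0 cells changed]:
BBBBBB
BBBBBB
BBBBBK
BBBBBK
BBBBBK
BBBBBK
BBBBBB
BBYYYY
After op 3 paint(4,2,B):
BBBBBB
BBBBBB
BBBBBK
BBBBBK
BBBBBK
BBBBBK
BBBBBB
BBYYYY
After op 4 paint(3,2,B):
BBBBBB
BBBBBB
BBBBBK
BBBBBK
BBBBBK
BBBBBK
BBBBBB
BBYYYY
After op 5 paint(2,4,W):
BBBBBB
BBBBBB
BBBBWK
BBBBBK
BBBBBK
BBBBBK
BBBBBB
BBYYYY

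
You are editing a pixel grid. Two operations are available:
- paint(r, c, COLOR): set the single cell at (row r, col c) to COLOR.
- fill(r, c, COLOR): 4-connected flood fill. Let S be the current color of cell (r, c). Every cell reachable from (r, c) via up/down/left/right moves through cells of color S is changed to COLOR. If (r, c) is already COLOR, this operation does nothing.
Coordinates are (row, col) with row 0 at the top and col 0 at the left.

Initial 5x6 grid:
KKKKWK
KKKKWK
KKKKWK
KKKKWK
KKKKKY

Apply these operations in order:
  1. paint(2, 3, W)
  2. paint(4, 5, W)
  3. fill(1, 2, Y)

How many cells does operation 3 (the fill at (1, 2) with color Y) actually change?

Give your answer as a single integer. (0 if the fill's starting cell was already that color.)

Answer: 20

Derivation:
After op 1 paint(2,3,W):
KKKKWK
KKKKWK
KKKWWK
KKKKWK
KKKKKY
After op 2 paint(4,5,W):
KKKKWK
KKKKWK
KKKWWK
KKKKWK
KKKKKW
After op 3 fill(1,2,Y) [20 cells changed]:
YYYYWK
YYYYWK
YYYWWK
YYYYWK
YYYYYW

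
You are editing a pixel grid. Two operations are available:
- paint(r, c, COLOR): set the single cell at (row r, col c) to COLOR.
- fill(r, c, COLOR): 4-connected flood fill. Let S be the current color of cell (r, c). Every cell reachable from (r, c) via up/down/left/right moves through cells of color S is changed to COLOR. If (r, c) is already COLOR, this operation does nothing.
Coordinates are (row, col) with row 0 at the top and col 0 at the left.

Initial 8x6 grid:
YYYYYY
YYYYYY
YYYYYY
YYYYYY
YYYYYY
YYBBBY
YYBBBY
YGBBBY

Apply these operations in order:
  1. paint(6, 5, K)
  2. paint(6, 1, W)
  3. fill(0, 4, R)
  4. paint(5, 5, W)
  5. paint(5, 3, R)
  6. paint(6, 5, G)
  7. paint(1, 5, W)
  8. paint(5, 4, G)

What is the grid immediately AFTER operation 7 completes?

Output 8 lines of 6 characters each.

After op 1 paint(6,5,K):
YYYYYY
YYYYYY
YYYYYY
YYYYYY
YYYYYY
YYBBBY
YYBBBK
YGBBBY
After op 2 paint(6,1,W):
YYYYYY
YYYYYY
YYYYYY
YYYYYY
YYYYYY
YYBBBY
YWBBBK
YGBBBY
After op 3 fill(0,4,R) [35 cells changed]:
RRRRRR
RRRRRR
RRRRRR
RRRRRR
RRRRRR
RRBBBR
RWBBBK
RGBBBY
After op 4 paint(5,5,W):
RRRRRR
RRRRRR
RRRRRR
RRRRRR
RRRRRR
RRBBBW
RWBBBK
RGBBBY
After op 5 paint(5,3,R):
RRRRRR
RRRRRR
RRRRRR
RRRRRR
RRRRRR
RRBRBW
RWBBBK
RGBBBY
After op 6 paint(6,5,G):
RRRRRR
RRRRRR
RRRRRR
RRRRRR
RRRRRR
RRBRBW
RWBBBG
RGBBBY
After op 7 paint(1,5,W):
RRRRRR
RRRRRW
RRRRRR
RRRRRR
RRRRRR
RRBRBW
RWBBBG
RGBBBY

Answer: RRRRRR
RRRRRW
RRRRRR
RRRRRR
RRRRRR
RRBRBW
RWBBBG
RGBBBY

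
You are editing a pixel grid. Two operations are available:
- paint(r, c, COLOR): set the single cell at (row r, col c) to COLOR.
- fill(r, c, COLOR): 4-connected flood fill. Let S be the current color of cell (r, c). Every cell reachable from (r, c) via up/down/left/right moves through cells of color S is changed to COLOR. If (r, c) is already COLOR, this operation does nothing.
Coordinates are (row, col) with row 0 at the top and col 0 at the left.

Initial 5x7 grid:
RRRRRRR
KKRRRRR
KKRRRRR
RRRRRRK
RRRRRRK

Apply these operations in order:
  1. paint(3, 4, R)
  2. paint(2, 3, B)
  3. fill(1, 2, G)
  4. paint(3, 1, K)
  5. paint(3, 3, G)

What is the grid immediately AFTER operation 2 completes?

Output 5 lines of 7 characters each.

After op 1 paint(3,4,R):
RRRRRRR
KKRRRRR
KKRRRRR
RRRRRRK
RRRRRRK
After op 2 paint(2,3,B):
RRRRRRR
KKRRRRR
KKRBRRR
RRRRRRK
RRRRRRK

Answer: RRRRRRR
KKRRRRR
KKRBRRR
RRRRRRK
RRRRRRK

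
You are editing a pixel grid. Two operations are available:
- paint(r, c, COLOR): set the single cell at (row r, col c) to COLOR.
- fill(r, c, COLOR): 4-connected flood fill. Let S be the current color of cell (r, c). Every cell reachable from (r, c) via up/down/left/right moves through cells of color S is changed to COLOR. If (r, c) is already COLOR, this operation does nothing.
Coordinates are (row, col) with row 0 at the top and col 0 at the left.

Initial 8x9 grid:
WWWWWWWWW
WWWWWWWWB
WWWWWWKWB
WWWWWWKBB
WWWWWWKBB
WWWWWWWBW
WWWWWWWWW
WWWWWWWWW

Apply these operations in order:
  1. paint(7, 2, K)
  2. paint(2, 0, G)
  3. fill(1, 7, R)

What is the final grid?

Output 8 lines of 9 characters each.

Answer: RRRRRRRRR
RRRRRRRRB
GRRRRRKRB
RRRRRRKBB
RRRRRRKBB
RRRRRRRBR
RRRRRRRRR
RRKRRRRRR

Derivation:
After op 1 paint(7,2,K):
WWWWWWWWW
WWWWWWWWB
WWWWWWKWB
WWWWWWKBB
WWWWWWKBB
WWWWWWWBW
WWWWWWWWW
WWKWWWWWW
After op 2 paint(2,0,G):
WWWWWWWWW
WWWWWWWWB
GWWWWWKWB
WWWWWWKBB
WWWWWWKBB
WWWWWWWBW
WWWWWWWWW
WWKWWWWWW
After op 3 fill(1,7,R) [60 cells changed]:
RRRRRRRRR
RRRRRRRRB
GRRRRRKRB
RRRRRRKBB
RRRRRRKBB
RRRRRRRBR
RRRRRRRRR
RRKRRRRRR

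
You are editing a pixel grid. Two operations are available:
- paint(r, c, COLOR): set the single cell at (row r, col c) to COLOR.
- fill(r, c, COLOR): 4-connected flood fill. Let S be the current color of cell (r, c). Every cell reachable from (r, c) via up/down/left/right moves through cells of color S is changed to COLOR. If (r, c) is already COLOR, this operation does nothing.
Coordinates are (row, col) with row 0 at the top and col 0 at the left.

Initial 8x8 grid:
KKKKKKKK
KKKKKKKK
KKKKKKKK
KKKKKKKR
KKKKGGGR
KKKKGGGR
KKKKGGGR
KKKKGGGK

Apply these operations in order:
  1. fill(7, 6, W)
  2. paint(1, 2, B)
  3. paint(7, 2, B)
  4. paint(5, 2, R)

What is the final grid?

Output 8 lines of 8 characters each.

After op 1 fill(7,6,W) [12 cells changed]:
KKKKKKKK
KKKKKKKK
KKKKKKKK
KKKKKKKR
KKKKWWWR
KKKKWWWR
KKKKWWWR
KKKKWWWK
After op 2 paint(1,2,B):
KKKKKKKK
KKBKKKKK
KKKKKKKK
KKKKKKKR
KKKKWWWR
KKKKWWWR
KKKKWWWR
KKKKWWWK
After op 3 paint(7,2,B):
KKKKKKKK
KKBKKKKK
KKKKKKKK
KKKKKKKR
KKKKWWWR
KKKKWWWR
KKKKWWWR
KKBKWWWK
After op 4 paint(5,2,R):
KKKKKKKK
KKBKKKKK
KKKKKKKK
KKKKKKKR
KKKKWWWR
KKRKWWWR
KKKKWWWR
KKBKWWWK

Answer: KKKKKKKK
KKBKKKKK
KKKKKKKK
KKKKKKKR
KKKKWWWR
KKRKWWWR
KKKKWWWR
KKBKWWWK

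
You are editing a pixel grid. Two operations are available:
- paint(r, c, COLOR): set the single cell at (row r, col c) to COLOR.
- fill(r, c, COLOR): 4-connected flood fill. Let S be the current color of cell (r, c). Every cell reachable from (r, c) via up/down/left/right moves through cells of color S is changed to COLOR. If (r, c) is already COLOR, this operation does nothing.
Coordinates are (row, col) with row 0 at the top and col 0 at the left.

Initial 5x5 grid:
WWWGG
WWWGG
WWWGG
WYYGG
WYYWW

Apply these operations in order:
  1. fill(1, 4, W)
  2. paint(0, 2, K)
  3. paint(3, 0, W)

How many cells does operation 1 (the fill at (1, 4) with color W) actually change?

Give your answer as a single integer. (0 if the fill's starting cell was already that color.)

Answer: 8

Derivation:
After op 1 fill(1,4,W) [8 cells changed]:
WWWWW
WWWWW
WWWWW
WYYWW
WYYWW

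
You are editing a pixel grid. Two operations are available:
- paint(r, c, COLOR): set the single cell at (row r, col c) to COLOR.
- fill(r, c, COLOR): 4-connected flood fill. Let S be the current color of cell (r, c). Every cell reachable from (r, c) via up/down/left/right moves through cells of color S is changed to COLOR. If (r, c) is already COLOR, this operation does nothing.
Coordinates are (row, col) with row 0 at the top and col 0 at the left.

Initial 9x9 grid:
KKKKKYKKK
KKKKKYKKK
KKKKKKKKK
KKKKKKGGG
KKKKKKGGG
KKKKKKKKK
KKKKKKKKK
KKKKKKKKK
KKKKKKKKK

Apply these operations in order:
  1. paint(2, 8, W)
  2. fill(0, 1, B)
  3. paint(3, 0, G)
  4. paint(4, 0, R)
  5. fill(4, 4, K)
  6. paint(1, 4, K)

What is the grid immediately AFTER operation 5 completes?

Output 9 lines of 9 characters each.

After op 1 paint(2,8,W):
KKKKKYKKK
KKKKKYKKK
KKKKKKKKW
KKKKKKGGG
KKKKKKGGG
KKKKKKKKK
KKKKKKKKK
KKKKKKKKK
KKKKKKKKK
After op 2 fill(0,1,B) [72 cells changed]:
BBBBBYBBB
BBBBBYBBB
BBBBBBBBW
BBBBBBGGG
BBBBBBGGG
BBBBBBBBB
BBBBBBBBB
BBBBBBBBB
BBBBBBBBB
After op 3 paint(3,0,G):
BBBBBYBBB
BBBBBYBBB
BBBBBBBBW
GBBBBBGGG
BBBBBBGGG
BBBBBBBBB
BBBBBBBBB
BBBBBBBBB
BBBBBBBBB
After op 4 paint(4,0,R):
BBBBBYBBB
BBBBBYBBB
BBBBBBBBW
GBBBBBGGG
RBBBBBGGG
BBBBBBBBB
BBBBBBBBB
BBBBBBBBB
BBBBBBBBB
After op 5 fill(4,4,K) [70 cells changed]:
KKKKKYKKK
KKKKKYKKK
KKKKKKKKW
GKKKKKGGG
RKKKKKGGG
KKKKKKKKK
KKKKKKKKK
KKKKKKKKK
KKKKKKKKK

Answer: KKKKKYKKK
KKKKKYKKK
KKKKKKKKW
GKKKKKGGG
RKKKKKGGG
KKKKKKKKK
KKKKKKKKK
KKKKKKKKK
KKKKKKKKK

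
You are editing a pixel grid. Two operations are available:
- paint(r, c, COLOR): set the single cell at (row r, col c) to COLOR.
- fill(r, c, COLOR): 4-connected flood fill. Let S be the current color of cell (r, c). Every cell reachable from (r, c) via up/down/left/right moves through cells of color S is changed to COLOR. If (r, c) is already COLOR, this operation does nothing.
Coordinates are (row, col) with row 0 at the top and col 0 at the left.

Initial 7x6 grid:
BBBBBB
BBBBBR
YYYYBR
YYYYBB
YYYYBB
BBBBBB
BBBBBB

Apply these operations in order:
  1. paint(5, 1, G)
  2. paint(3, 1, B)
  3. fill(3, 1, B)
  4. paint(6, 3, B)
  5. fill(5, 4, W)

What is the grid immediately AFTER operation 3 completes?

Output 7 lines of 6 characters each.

Answer: BBBBBB
BBBBBR
YYYYBR
YBYYBB
YYYYBB
BGBBBB
BBBBBB

Derivation:
After op 1 paint(5,1,G):
BBBBBB
BBBBBR
YYYYBR
YYYYBB
YYYYBB
BGBBBB
BBBBBB
After op 2 paint(3,1,B):
BBBBBB
BBBBBR
YYYYBR
YBYYBB
YYYYBB
BGBBBB
BBBBBB
After op 3 fill(3,1,B) [0 cells changed]:
BBBBBB
BBBBBR
YYYYBR
YBYYBB
YYYYBB
BGBBBB
BBBBBB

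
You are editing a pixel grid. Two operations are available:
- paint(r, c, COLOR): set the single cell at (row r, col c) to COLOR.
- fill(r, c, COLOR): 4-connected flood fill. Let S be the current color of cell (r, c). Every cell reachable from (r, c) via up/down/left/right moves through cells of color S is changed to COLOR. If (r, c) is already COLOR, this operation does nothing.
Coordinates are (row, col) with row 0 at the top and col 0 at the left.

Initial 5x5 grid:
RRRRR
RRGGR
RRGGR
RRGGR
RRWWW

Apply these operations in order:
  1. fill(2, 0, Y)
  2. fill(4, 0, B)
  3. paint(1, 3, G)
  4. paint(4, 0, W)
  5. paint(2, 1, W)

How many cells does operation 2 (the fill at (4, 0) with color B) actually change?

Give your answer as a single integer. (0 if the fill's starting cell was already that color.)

Answer: 16

Derivation:
After op 1 fill(2,0,Y) [16 cells changed]:
YYYYY
YYGGY
YYGGY
YYGGY
YYWWW
After op 2 fill(4,0,B) [16 cells changed]:
BBBBB
BBGGB
BBGGB
BBGGB
BBWWW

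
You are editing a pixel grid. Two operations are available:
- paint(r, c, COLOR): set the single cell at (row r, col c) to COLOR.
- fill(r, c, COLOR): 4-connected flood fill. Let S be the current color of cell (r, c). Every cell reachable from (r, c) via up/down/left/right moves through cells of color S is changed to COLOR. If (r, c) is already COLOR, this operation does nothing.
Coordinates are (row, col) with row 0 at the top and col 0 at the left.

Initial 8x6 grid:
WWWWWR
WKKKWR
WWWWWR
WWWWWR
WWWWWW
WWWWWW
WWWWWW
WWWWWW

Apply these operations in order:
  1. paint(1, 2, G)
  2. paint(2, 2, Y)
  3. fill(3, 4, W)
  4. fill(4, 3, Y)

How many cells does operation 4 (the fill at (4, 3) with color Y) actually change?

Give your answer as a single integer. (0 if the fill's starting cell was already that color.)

After op 1 paint(1,2,G):
WWWWWR
WKGKWR
WWWWWR
WWWWWR
WWWWWW
WWWWWW
WWWWWW
WWWWWW
After op 2 paint(2,2,Y):
WWWWWR
WKGKWR
WWYWWR
WWWWWR
WWWWWW
WWWWWW
WWWWWW
WWWWWW
After op 3 fill(3,4,W) [0 cells changed]:
WWWWWR
WKGKWR
WWYWWR
WWWWWR
WWWWWW
WWWWWW
WWWWWW
WWWWWW
After op 4 fill(4,3,Y) [40 cells changed]:
YYYYYR
YKGKYR
YYYYYR
YYYYYR
YYYYYY
YYYYYY
YYYYYY
YYYYYY

Answer: 40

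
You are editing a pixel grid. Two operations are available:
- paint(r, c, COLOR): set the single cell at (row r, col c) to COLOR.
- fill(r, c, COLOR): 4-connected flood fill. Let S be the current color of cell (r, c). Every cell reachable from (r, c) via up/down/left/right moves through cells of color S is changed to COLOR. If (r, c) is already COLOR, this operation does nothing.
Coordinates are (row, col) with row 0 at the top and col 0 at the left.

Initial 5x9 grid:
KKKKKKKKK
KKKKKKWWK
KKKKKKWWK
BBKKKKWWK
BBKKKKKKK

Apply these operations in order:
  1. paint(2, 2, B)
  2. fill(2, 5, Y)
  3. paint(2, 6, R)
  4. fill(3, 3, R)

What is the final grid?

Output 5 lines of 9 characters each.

After op 1 paint(2,2,B):
KKKKKKKKK
KKKKKKWWK
KKBKKKWWK
BBKKKKWWK
BBKKKKKKK
After op 2 fill(2,5,Y) [34 cells changed]:
YYYYYYYYY
YYYYYYWWY
YYBYYYWWY
BBYYYYWWY
BBYYYYYYY
After op 3 paint(2,6,R):
YYYYYYYYY
YYYYYYWWY
YYBYYYRWY
BBYYYYWWY
BBYYYYYYY
After op 4 fill(3,3,R) [34 cells changed]:
RRRRRRRRR
RRRRRRWWR
RRBRRRRWR
BBRRRRWWR
BBRRRRRRR

Answer: RRRRRRRRR
RRRRRRWWR
RRBRRRRWR
BBRRRRWWR
BBRRRRRRR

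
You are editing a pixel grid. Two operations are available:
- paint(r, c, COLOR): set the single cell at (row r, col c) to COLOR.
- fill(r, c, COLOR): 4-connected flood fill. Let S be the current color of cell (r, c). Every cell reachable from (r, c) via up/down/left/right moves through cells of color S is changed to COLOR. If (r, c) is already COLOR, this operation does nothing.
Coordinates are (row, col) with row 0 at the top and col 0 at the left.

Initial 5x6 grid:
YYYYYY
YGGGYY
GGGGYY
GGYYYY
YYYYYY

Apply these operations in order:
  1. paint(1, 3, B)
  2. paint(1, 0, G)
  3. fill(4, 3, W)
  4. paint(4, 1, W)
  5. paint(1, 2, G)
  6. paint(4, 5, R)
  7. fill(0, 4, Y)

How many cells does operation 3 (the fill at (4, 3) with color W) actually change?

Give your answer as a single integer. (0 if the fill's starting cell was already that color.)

After op 1 paint(1,3,B):
YYYYYY
YGGBYY
GGGGYY
GGYYYY
YYYYYY
After op 2 paint(1,0,G):
YYYYYY
GGGBYY
GGGGYY
GGYYYY
YYYYYY
After op 3 fill(4,3,W) [20 cells changed]:
WWWWWW
GGGBWW
GGGGWW
GGWWWW
WWWWWW

Answer: 20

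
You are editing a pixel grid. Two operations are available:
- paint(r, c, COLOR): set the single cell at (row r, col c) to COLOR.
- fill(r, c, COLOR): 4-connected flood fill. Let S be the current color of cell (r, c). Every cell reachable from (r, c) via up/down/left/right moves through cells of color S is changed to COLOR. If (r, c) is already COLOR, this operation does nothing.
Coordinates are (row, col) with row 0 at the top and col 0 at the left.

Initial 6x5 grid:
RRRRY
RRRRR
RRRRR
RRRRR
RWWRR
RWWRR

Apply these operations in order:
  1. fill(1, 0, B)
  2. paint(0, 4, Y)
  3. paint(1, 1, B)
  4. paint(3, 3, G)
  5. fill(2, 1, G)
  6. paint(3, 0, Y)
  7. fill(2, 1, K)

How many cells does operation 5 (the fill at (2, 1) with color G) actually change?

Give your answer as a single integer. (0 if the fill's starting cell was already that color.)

Answer: 24

Derivation:
After op 1 fill(1,0,B) [25 cells changed]:
BBBBY
BBBBB
BBBBB
BBBBB
BWWBB
BWWBB
After op 2 paint(0,4,Y):
BBBBY
BBBBB
BBBBB
BBBBB
BWWBB
BWWBB
After op 3 paint(1,1,B):
BBBBY
BBBBB
BBBBB
BBBBB
BWWBB
BWWBB
After op 4 paint(3,3,G):
BBBBY
BBBBB
BBBBB
BBBGB
BWWBB
BWWBB
After op 5 fill(2,1,G) [24 cells changed]:
GGGGY
GGGGG
GGGGG
GGGGG
GWWGG
GWWGG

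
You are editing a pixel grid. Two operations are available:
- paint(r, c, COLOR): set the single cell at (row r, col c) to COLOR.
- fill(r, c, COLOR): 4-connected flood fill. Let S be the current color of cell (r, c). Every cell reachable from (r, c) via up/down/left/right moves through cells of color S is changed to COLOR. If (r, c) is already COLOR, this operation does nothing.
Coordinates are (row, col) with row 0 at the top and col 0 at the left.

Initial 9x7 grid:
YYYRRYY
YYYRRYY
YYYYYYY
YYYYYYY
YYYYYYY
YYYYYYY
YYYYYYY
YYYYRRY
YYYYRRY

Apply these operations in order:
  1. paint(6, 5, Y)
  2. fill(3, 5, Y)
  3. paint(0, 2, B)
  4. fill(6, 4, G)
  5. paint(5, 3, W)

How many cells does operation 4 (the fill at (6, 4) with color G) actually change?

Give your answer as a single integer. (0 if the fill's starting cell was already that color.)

After op 1 paint(6,5,Y):
YYYRRYY
YYYRRYY
YYYYYYY
YYYYYYY
YYYYYYY
YYYYYYY
YYYYYYY
YYYYRRY
YYYYRRY
After op 2 fill(3,5,Y) [0 cells changed]:
YYYRRYY
YYYRRYY
YYYYYYY
YYYYYYY
YYYYYYY
YYYYYYY
YYYYYYY
YYYYRRY
YYYYRRY
After op 3 paint(0,2,B):
YYBRRYY
YYYRRYY
YYYYYYY
YYYYYYY
YYYYYYY
YYYYYYY
YYYYYYY
YYYYRRY
YYYYRRY
After op 4 fill(6,4,G) [54 cells changed]:
GGBRRGG
GGGRRGG
GGGGGGG
GGGGGGG
GGGGGGG
GGGGGGG
GGGGGGG
GGGGRRG
GGGGRRG

Answer: 54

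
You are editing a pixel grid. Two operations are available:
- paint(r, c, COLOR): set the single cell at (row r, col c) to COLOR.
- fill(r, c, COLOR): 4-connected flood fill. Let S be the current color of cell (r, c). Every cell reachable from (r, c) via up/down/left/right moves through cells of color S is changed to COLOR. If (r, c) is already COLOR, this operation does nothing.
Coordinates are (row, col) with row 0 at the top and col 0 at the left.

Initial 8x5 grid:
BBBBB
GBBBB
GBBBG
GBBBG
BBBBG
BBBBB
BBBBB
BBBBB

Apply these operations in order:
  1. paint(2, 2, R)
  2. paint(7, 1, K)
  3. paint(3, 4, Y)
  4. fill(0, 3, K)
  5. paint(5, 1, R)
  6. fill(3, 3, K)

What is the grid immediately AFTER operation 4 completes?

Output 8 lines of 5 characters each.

Answer: KKKKK
GKKKK
GKRKG
GKKKY
KKKKG
KKKKK
KKKKK
KKKKK

Derivation:
After op 1 paint(2,2,R):
BBBBB
GBBBB
GBRBG
GBBBG
BBBBG
BBBBB
BBBBB
BBBBB
After op 2 paint(7,1,K):
BBBBB
GBBBB
GBRBG
GBBBG
BBBBG
BBBBB
BBBBB
BKBBB
After op 3 paint(3,4,Y):
BBBBB
GBBBB
GBRBG
GBBBY
BBBBG
BBBBB
BBBBB
BKBBB
After op 4 fill(0,3,K) [32 cells changed]:
KKKKK
GKKKK
GKRKG
GKKKY
KKKKG
KKKKK
KKKKK
KKKKK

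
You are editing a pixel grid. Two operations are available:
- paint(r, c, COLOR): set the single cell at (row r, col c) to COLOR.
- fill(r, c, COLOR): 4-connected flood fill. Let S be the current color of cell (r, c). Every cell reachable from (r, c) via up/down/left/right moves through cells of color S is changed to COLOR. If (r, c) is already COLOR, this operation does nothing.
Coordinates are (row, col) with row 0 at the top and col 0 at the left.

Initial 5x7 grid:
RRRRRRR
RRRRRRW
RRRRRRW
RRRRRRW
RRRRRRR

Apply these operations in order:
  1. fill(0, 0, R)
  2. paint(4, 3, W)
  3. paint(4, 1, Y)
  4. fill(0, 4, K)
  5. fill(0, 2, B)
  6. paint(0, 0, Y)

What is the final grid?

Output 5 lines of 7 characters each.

Answer: YBBBBBB
BBBBBBW
BBBBBBW
BBBBBBW
BYBWBBB

Derivation:
After op 1 fill(0,0,R) [0 cells changed]:
RRRRRRR
RRRRRRW
RRRRRRW
RRRRRRW
RRRRRRR
After op 2 paint(4,3,W):
RRRRRRR
RRRRRRW
RRRRRRW
RRRRRRW
RRRWRRR
After op 3 paint(4,1,Y):
RRRRRRR
RRRRRRW
RRRRRRW
RRRRRRW
RYRWRRR
After op 4 fill(0,4,K) [30 cells changed]:
KKKKKKK
KKKKKKW
KKKKKKW
KKKKKKW
KYKWKKK
After op 5 fill(0,2,B) [30 cells changed]:
BBBBBBB
BBBBBBW
BBBBBBW
BBBBBBW
BYBWBBB
After op 6 paint(0,0,Y):
YBBBBBB
BBBBBBW
BBBBBBW
BBBBBBW
BYBWBBB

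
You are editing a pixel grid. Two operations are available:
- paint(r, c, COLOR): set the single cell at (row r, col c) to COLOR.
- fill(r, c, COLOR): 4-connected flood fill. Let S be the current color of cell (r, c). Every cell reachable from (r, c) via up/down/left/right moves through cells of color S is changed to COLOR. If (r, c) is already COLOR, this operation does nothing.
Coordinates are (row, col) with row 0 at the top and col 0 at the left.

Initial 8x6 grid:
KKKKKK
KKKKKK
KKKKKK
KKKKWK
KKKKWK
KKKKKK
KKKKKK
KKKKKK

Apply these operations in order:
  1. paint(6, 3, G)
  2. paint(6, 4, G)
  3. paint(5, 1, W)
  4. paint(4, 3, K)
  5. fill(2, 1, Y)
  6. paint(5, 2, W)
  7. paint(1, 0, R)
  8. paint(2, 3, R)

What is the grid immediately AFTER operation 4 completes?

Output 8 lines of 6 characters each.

Answer: KKKKKK
KKKKKK
KKKKKK
KKKKWK
KKKKWK
KWKKKK
KKKGGK
KKKKKK

Derivation:
After op 1 paint(6,3,G):
KKKKKK
KKKKKK
KKKKKK
KKKKWK
KKKKWK
KKKKKK
KKKGKK
KKKKKK
After op 2 paint(6,4,G):
KKKKKK
KKKKKK
KKKKKK
KKKKWK
KKKKWK
KKKKKK
KKKGGK
KKKKKK
After op 3 paint(5,1,W):
KKKKKK
KKKKKK
KKKKKK
KKKKWK
KKKKWK
KWKKKK
KKKGGK
KKKKKK
After op 4 paint(4,3,K):
KKKKKK
KKKKKK
KKKKKK
KKKKWK
KKKKWK
KWKKKK
KKKGGK
KKKKKK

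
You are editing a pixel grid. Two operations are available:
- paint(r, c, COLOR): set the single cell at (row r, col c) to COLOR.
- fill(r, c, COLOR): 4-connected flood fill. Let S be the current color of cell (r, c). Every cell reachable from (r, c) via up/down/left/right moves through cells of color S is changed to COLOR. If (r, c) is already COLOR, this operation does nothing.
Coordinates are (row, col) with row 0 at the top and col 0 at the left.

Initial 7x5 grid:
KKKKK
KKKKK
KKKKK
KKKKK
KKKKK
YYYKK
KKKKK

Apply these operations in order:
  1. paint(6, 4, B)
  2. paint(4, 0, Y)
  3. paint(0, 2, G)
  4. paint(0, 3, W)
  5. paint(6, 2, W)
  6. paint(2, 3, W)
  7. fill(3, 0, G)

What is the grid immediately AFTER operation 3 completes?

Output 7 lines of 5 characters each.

Answer: KKGKK
KKKKK
KKKKK
KKKKK
YKKKK
YYYKK
KKKKB

Derivation:
After op 1 paint(6,4,B):
KKKKK
KKKKK
KKKKK
KKKKK
KKKKK
YYYKK
KKKKB
After op 2 paint(4,0,Y):
KKKKK
KKKKK
KKKKK
KKKKK
YKKKK
YYYKK
KKKKB
After op 3 paint(0,2,G):
KKGKK
KKKKK
KKKKK
KKKKK
YKKKK
YYYKK
KKKKB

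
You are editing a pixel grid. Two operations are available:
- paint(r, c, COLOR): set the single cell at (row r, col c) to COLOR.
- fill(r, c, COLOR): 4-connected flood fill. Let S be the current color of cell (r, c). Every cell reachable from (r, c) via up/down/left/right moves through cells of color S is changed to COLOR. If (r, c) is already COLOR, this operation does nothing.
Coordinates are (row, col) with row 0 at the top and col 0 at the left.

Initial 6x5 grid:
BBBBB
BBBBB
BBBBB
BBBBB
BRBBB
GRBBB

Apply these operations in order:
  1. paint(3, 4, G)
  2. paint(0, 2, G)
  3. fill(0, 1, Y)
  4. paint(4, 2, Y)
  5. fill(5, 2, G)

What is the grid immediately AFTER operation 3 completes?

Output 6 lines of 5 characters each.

After op 1 paint(3,4,G):
BBBBB
BBBBB
BBBBB
BBBBG
BRBBB
GRBBB
After op 2 paint(0,2,G):
BBGBB
BBBBB
BBBBB
BBBBG
BRBBB
GRBBB
After op 3 fill(0,1,Y) [25 cells changed]:
YYGYY
YYYYY
YYYYY
YYYYG
YRYYY
GRYYY

Answer: YYGYY
YYYYY
YYYYY
YYYYG
YRYYY
GRYYY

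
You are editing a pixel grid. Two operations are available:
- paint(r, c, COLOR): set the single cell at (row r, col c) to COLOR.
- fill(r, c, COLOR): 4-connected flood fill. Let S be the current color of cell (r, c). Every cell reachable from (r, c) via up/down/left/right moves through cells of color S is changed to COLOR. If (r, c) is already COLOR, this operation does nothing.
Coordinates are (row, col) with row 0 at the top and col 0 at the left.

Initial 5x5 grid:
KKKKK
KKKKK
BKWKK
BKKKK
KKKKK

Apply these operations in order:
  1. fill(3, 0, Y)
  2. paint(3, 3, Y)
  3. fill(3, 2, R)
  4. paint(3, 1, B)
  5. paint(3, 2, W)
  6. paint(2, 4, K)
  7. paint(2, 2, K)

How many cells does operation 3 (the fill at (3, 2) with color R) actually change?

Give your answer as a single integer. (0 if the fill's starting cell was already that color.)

After op 1 fill(3,0,Y) [2 cells changed]:
KKKKK
KKKKK
YKWKK
YKKKK
KKKKK
After op 2 paint(3,3,Y):
KKKKK
KKKKK
YKWKK
YKKYK
KKKKK
After op 3 fill(3,2,R) [21 cells changed]:
RRRRR
RRRRR
YRWRR
YRRYR
RRRRR

Answer: 21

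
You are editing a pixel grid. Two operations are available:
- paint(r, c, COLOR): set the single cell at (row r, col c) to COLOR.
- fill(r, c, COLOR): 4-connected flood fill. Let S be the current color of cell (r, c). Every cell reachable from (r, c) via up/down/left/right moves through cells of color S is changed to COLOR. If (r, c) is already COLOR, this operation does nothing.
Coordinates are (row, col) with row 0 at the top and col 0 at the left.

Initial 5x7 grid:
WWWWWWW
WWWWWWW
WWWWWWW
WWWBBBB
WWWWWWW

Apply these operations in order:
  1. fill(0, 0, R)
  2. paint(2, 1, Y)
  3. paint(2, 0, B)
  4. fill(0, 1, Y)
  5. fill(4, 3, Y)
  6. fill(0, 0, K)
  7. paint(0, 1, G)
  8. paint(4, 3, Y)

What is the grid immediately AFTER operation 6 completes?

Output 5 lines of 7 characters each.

After op 1 fill(0,0,R) [31 cells changed]:
RRRRRRR
RRRRRRR
RRRRRRR
RRRBBBB
RRRRRRR
After op 2 paint(2,1,Y):
RRRRRRR
RRRRRRR
RYRRRRR
RRRBBBB
RRRRRRR
After op 3 paint(2,0,B):
RRRRRRR
RRRRRRR
BYRRRRR
RRRBBBB
RRRRRRR
After op 4 fill(0,1,Y) [29 cells changed]:
YYYYYYY
YYYYYYY
BYYYYYY
YYYBBBB
YYYYYYY
After op 5 fill(4,3,Y) [0 cells changed]:
YYYYYYY
YYYYYYY
BYYYYYY
YYYBBBB
YYYYYYY
After op 6 fill(0,0,K) [30 cells changed]:
KKKKKKK
KKKKKKK
BKKKKKK
KKKBBBB
KKKKKKK

Answer: KKKKKKK
KKKKKKK
BKKKKKK
KKKBBBB
KKKKKKK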